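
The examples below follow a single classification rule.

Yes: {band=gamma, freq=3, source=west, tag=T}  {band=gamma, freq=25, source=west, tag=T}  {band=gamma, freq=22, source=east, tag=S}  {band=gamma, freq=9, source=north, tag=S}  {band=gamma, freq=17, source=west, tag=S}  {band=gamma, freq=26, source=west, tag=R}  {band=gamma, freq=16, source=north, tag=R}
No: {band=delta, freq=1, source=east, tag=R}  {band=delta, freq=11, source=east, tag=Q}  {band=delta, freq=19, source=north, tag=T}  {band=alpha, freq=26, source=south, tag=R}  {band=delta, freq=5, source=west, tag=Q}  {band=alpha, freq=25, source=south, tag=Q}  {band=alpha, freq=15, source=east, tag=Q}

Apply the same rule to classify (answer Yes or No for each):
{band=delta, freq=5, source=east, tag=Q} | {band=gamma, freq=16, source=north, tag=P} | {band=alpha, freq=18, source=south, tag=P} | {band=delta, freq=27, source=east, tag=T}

One predicate separates the groups cleanly: band is gamma.

No, Yes, No, No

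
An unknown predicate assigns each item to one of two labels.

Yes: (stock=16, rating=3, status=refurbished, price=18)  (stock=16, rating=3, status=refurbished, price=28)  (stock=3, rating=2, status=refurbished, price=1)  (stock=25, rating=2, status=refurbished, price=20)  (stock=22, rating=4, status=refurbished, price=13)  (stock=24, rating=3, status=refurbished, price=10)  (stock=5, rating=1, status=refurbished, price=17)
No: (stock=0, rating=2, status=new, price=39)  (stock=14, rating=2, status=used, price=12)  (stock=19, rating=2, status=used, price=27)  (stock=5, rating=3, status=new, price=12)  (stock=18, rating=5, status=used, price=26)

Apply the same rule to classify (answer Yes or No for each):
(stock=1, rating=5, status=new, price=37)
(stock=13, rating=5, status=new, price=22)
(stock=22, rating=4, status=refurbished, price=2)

No, No, Yes

The classifier is using: status is refurbished.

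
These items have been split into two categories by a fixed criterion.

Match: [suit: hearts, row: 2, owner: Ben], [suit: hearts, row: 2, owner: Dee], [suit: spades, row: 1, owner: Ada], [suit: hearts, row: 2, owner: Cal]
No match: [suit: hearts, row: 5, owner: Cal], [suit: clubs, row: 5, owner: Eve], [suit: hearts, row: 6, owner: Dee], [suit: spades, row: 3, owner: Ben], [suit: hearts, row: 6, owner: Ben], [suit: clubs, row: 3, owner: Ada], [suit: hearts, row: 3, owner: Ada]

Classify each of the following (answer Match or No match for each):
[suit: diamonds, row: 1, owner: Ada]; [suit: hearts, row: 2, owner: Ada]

Match, Match

Every 'Match' example satisfies: row ≤ 2. None of the 'No match' examples do.
[suit: diamonds, row: 1, owner: Ada] → row = 1 → Match. [suit: hearts, row: 2, owner: Ada] → row = 2 → Match.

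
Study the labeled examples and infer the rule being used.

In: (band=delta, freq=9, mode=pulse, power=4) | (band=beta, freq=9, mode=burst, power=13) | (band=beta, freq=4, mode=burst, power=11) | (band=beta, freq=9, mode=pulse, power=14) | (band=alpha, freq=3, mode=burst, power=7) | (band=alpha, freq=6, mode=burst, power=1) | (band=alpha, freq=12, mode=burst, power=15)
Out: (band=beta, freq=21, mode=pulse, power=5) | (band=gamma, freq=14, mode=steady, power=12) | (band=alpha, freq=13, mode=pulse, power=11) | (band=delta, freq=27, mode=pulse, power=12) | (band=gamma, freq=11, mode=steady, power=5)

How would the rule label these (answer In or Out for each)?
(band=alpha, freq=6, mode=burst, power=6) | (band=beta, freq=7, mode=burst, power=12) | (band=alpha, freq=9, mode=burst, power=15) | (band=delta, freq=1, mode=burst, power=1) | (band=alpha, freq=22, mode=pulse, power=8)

The distinguishing property — mode is burst OR freq = 9 — holds for all the 'In' cases and none of the 'Out' cases.
In: (band=alpha, freq=6, mode=burst, power=6), since mode is burst, freq = 6. In: (band=beta, freq=7, mode=burst, power=12), since mode is burst, freq = 7. In: (band=alpha, freq=9, mode=burst, power=15), since mode is burst, freq = 9. In: (band=delta, freq=1, mode=burst, power=1), since mode is burst, freq = 1. Out: (band=alpha, freq=22, mode=pulse, power=8), since mode is pulse, freq = 22.

In, In, In, In, Out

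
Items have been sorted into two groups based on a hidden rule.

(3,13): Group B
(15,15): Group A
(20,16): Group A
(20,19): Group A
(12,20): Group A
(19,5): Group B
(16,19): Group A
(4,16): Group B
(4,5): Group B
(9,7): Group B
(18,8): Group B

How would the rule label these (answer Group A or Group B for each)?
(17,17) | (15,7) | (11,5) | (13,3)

The classifier is using: sum ≥ 30.
(17,17) → 17+17 = 34 → Group A. (15,7) → 15+7 = 22 → Group B. (11,5) → 11+5 = 16 → Group B. (13,3) → 13+3 = 16 → Group B.

Group A, Group B, Group B, Group B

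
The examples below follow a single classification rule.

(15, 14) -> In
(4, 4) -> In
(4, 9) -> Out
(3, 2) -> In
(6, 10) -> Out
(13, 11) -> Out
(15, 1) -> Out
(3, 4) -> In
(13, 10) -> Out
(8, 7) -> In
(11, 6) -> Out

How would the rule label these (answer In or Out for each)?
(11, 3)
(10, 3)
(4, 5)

Out, Out, In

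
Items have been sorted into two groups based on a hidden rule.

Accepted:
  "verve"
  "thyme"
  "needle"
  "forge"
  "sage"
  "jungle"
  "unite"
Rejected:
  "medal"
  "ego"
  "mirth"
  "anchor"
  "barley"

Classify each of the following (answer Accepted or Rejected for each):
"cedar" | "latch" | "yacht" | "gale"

Rejected, Rejected, Rejected, Accepted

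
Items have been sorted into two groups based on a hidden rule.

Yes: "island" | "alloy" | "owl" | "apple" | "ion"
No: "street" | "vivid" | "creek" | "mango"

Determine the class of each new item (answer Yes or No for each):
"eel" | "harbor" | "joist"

Yes, No, No

The common property of the 'Yes' items is: starts with a vowel. No 'No' item has it.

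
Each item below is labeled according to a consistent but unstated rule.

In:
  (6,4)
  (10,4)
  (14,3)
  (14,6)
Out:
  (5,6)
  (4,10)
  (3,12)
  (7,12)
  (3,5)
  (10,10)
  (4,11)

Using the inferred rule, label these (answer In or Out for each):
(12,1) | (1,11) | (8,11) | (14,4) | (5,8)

In, Out, Out, In, Out

A rule that fits every label: first > second — true of each 'In' example, false of each 'Out' one.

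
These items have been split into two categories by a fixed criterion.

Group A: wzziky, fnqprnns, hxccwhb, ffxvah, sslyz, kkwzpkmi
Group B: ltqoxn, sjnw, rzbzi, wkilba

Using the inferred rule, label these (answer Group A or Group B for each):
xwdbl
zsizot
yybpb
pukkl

The distinguishing property — has a double letter — holds for all the 'Group A' cases and none of the 'Group B' cases.
xwdbl: Group B (no doubled letter).
zsizot: Group B (no doubled letter).
yybpb: Group A ('yy' doubled).
pukkl: Group A ('kk' doubled).

Group B, Group B, Group A, Group A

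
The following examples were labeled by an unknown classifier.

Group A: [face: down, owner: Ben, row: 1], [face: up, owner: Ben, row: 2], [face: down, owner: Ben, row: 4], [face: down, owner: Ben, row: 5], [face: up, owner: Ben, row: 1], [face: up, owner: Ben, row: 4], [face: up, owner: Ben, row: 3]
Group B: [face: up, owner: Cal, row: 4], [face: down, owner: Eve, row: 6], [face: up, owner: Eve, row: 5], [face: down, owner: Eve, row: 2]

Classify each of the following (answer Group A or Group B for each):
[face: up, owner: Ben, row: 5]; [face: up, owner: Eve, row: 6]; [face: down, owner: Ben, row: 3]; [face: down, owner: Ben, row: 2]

Group A, Group B, Group A, Group A

The classifier is using: owner is Ben.
Group A: [face: up, owner: Ben, row: 5], since owner is Ben. Group B: [face: up, owner: Eve, row: 6], since owner is Eve. Group A: [face: down, owner: Ben, row: 3], since owner is Ben. Group A: [face: down, owner: Ben, row: 2], since owner is Ben.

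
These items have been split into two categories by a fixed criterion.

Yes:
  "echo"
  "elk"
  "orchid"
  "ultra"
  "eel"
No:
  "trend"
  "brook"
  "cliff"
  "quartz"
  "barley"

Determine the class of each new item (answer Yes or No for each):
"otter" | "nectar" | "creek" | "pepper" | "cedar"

All 'Yes' examples share one property — starts with a vowel — and every 'No' example lacks it.

Yes, No, No, No, No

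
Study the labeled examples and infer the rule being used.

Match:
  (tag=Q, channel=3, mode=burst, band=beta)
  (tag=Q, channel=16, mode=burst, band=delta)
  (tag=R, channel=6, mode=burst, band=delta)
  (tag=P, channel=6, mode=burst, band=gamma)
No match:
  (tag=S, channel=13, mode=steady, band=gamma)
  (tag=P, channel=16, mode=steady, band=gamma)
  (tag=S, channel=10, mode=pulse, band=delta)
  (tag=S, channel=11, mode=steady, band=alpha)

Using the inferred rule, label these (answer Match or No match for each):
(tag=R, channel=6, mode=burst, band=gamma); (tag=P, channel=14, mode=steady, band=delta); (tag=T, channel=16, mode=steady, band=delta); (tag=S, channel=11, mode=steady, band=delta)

Match, No match, No match, No match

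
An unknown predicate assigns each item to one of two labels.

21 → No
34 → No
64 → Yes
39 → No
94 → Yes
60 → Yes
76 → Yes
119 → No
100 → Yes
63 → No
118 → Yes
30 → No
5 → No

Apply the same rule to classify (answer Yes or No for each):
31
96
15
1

No, Yes, No, No

A rule that fits every label: even AND at least 39 — true of each 'Yes' example, false of each 'No' one.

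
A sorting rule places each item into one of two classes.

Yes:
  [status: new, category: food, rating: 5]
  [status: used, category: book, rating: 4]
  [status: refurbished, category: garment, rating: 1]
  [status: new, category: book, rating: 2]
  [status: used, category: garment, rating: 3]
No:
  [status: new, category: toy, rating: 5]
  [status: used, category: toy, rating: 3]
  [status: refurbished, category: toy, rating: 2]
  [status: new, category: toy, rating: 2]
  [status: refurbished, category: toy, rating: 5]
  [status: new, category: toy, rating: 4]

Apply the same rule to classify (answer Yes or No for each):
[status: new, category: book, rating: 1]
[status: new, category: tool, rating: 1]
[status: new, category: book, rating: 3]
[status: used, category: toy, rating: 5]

Yes, Yes, Yes, No

Rule: category is not toy. This holds for each 'Yes' example and fails for each 'No' one.
[status: new, category: book, rating: 1] — category is book, hence Yes.
[status: new, category: tool, rating: 1] — category is tool, hence Yes.
[status: new, category: book, rating: 3] — category is book, hence Yes.
[status: used, category: toy, rating: 5] — category is toy, hence No.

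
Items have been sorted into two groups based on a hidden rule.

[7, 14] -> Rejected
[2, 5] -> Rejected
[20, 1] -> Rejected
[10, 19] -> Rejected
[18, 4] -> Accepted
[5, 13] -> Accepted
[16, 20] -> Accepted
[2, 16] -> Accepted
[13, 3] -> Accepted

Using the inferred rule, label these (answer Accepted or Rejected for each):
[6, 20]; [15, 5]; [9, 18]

A rule that fits every label: sum is even — true of each 'Accepted' example, false of each 'Rejected' one.
[6, 20]: Accepted (6+20 = 26). [15, 5]: Accepted (15+5 = 20). [9, 18]: Rejected (9+18 = 27).

Accepted, Accepted, Rejected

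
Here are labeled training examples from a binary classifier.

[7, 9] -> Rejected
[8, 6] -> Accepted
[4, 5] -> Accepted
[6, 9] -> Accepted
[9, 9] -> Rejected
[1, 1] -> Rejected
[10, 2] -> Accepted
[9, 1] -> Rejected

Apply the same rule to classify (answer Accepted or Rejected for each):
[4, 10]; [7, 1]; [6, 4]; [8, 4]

Accepted, Rejected, Accepted, Accepted

The pattern is that an item is 'Accepted' exactly when: first is even.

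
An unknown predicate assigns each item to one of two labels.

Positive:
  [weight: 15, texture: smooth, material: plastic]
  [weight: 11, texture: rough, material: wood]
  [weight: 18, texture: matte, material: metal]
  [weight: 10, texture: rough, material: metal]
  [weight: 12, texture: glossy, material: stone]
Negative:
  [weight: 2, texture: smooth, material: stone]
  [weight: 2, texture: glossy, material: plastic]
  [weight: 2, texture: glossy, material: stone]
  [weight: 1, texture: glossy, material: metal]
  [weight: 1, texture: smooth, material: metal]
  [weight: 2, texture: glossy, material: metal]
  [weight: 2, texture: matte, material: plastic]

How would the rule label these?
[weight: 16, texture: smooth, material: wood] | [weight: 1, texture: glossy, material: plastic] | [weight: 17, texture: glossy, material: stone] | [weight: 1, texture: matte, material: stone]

Every 'Positive' example satisfies: weight ≥ 10. None of the 'Negative' examples do.
[weight: 16, texture: smooth, material: wood]: weight = 16 — fits, so Positive. [weight: 1, texture: glossy, material: plastic]: weight = 1 — doesn't qualify, so Negative. [weight: 17, texture: glossy, material: stone]: weight = 17 — fits, so Positive. [weight: 1, texture: matte, material: stone]: weight = 1 — doesn't qualify, so Negative.

Positive, Negative, Positive, Negative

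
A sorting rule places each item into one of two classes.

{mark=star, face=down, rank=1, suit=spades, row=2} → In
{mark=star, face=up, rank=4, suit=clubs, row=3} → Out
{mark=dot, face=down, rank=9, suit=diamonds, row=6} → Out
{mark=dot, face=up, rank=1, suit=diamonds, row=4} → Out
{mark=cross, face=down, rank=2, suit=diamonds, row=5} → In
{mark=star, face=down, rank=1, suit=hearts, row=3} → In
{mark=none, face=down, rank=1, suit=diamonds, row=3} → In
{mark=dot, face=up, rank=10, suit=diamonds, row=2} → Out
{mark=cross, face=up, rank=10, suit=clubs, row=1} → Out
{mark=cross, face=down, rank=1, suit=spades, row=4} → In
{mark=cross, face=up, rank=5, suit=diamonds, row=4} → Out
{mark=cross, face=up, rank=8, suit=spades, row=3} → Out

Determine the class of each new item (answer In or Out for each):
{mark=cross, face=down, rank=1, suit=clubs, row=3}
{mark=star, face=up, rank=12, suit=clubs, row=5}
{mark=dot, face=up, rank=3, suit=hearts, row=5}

The distinguishing property — face is down AND row ≤ 5 — holds for all the 'In' cases and none of the 'Out' cases.
{mark=cross, face=down, rank=1, suit=clubs, row=3} — face is down, row = 3, hence In. {mark=star, face=up, rank=12, suit=clubs, row=5} — face is up, row = 5, hence Out. {mark=dot, face=up, rank=3, suit=hearts, row=5} — face is up, row = 5, hence Out.

In, Out, Out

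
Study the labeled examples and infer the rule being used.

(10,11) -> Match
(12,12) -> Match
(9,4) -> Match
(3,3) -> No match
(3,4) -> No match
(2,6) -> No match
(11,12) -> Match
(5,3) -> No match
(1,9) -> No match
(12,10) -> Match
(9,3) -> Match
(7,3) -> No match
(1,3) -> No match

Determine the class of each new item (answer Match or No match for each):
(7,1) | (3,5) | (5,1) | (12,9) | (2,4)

The simplest hypothesis consistent with all the labels is: sum ≥ 12.
(7,1): No match (7+1 = 8).
(3,5): No match (3+5 = 8).
(5,1): No match (5+1 = 6).
(12,9): Match (12+9 = 21).
(2,4): No match (2+4 = 6).

No match, No match, No match, Match, No match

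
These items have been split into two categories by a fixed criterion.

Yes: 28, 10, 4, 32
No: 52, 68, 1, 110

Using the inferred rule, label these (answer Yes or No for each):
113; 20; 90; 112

No, Yes, No, No

The common property of the 'Yes' items is: even AND at most 32. No 'No' item has it.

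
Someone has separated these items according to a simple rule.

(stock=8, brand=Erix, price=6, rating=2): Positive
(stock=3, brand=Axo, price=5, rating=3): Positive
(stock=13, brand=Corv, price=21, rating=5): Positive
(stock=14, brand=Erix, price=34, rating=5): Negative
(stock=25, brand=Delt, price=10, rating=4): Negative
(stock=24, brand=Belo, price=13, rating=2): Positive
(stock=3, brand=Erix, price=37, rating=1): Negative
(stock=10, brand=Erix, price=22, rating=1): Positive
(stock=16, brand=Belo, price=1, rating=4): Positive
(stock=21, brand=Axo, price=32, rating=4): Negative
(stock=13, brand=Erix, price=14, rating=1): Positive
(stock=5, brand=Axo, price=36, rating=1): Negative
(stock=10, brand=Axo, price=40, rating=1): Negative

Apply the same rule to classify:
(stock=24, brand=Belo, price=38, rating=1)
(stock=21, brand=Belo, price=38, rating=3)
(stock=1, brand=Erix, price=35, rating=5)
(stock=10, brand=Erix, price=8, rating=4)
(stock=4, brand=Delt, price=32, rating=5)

Negative, Negative, Negative, Positive, Negative

The rule appears to be: stock ≤ 24 AND price ≤ 22.
(stock=24, brand=Belo, price=38, rating=1) — stock = 24, price = 38, hence Negative. (stock=21, brand=Belo, price=38, rating=3) — stock = 21, price = 38, hence Negative. (stock=1, brand=Erix, price=35, rating=5) — stock = 1, price = 35, hence Negative. (stock=10, brand=Erix, price=8, rating=4) — stock = 10, price = 8, hence Positive. (stock=4, brand=Delt, price=32, rating=5) — stock = 4, price = 32, hence Negative.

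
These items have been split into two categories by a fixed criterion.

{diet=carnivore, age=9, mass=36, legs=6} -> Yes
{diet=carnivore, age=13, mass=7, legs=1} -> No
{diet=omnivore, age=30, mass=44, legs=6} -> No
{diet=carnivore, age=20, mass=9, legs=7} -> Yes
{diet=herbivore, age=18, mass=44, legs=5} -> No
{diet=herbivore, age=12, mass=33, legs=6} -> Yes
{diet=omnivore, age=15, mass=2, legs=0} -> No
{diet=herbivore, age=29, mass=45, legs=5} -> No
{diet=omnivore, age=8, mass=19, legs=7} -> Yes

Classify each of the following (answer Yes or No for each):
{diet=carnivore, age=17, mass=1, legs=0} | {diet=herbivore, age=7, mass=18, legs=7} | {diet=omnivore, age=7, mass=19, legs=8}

No, Yes, Yes

One predicate separates the groups cleanly: legs ≥ 6 AND age ≤ 20.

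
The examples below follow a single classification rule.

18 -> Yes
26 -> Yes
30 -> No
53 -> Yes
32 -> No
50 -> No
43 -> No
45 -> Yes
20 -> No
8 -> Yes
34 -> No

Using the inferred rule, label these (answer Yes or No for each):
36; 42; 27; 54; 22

Yes, No, Yes, Yes, No

The rule appears to be: digit sum ≥ 8.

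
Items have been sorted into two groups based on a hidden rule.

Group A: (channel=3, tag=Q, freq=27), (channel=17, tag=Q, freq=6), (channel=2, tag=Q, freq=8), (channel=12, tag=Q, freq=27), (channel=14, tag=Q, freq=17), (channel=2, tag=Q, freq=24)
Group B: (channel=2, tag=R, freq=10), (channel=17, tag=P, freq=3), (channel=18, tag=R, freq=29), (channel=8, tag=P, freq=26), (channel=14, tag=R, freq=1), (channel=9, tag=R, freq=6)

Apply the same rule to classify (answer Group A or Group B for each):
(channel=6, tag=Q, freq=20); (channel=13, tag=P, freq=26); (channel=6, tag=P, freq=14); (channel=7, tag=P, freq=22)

Group A, Group B, Group B, Group B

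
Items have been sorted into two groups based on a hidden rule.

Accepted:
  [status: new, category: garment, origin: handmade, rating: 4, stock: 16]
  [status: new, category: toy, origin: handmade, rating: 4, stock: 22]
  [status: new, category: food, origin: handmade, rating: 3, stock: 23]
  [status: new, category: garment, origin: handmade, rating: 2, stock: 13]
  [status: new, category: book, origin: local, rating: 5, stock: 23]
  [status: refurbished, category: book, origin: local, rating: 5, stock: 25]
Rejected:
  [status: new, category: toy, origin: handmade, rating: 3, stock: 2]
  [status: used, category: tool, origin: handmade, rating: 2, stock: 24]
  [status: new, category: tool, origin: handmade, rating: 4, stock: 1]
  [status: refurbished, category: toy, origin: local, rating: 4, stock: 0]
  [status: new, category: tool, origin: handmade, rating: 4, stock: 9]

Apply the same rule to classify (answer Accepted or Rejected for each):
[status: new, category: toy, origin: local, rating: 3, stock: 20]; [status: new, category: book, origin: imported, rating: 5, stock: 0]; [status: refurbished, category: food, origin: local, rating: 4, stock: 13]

Accepted, Rejected, Accepted

One predicate separates the groups cleanly: stock ≥ 13 AND stock ≠ 24.
[status: new, category: toy, origin: local, rating: 3, stock: 20]: Accepted (stock = 20).
[status: new, category: book, origin: imported, rating: 5, stock: 0]: Rejected (stock = 0).
[status: refurbished, category: food, origin: local, rating: 4, stock: 13]: Accepted (stock = 13).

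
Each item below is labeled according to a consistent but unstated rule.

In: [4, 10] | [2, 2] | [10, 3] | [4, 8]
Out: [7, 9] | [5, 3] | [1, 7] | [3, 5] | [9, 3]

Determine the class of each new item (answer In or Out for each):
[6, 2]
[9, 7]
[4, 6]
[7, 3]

In, Out, In, Out

The classifier is using: first is even.
[6, 2]: first 6, fits → In. [9, 7]: first 9, doesn't qualify → Out. [4, 6]: first 4, fits → In. [7, 3]: first 7, doesn't qualify → Out.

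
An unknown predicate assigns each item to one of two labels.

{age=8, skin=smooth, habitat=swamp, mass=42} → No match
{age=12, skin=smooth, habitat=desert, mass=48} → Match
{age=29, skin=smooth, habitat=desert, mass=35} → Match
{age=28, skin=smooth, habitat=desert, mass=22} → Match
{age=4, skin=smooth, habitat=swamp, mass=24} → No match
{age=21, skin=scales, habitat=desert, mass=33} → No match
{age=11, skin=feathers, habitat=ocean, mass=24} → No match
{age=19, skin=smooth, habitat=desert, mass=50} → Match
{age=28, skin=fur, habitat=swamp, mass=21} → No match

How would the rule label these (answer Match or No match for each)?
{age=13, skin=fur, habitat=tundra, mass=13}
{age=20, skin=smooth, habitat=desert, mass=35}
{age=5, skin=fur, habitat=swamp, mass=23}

One predicate separates the groups cleanly: skin is smooth AND habitat is desert.
{age=13, skin=fur, habitat=tundra, mass=13}: skin is fur, habitat is tundra — lacks this property, so No match.
{age=20, skin=smooth, habitat=desert, mass=35}: skin is smooth, habitat is desert — matches, so Match.
{age=5, skin=fur, habitat=swamp, mass=23}: skin is fur, habitat is swamp — lacks this property, so No match.

No match, Match, No match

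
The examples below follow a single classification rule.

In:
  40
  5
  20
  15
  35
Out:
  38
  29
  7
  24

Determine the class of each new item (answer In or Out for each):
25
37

In, Out

The common property of the 'In' items is: multiple of 5. No 'Out' item has it.
25 — 25 = 5·5, hence In. 37 — 37 = 5·7 + 2, hence Out.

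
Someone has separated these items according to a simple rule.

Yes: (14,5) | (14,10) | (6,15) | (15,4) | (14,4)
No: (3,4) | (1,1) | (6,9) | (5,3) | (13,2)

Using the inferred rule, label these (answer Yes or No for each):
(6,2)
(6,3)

No, No

Rule: sum ≥ 18. This holds for each 'Yes' example and fails for each 'No' one.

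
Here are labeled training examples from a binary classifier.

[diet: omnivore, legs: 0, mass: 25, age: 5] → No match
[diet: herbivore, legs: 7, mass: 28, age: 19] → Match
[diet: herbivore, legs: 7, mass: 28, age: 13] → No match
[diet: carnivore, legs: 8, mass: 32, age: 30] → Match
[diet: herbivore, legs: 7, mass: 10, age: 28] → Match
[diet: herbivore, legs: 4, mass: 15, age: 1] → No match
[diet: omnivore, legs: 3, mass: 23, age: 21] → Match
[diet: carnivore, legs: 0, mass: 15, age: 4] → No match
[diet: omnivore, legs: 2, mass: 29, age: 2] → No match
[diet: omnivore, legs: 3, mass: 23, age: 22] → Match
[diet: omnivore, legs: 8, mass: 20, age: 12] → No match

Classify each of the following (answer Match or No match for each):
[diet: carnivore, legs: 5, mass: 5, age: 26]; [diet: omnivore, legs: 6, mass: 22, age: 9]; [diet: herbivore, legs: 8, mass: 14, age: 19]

The classifier is using: age ≥ 19.
[diet: carnivore, legs: 5, mass: 5, age: 26]: age = 26 — meets the rule, so Match. [diet: omnivore, legs: 6, mass: 22, age: 9]: age = 9 — does not satisfy this, so No match. [diet: herbivore, legs: 8, mass: 14, age: 19]: age = 19 — meets the rule, so Match.

Match, No match, Match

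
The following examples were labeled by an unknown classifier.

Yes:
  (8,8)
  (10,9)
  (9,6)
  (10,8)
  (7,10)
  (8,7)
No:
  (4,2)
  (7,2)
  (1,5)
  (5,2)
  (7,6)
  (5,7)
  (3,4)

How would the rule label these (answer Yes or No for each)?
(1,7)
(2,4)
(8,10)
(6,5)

The rule appears to be: sum ≥ 15.

No, No, Yes, No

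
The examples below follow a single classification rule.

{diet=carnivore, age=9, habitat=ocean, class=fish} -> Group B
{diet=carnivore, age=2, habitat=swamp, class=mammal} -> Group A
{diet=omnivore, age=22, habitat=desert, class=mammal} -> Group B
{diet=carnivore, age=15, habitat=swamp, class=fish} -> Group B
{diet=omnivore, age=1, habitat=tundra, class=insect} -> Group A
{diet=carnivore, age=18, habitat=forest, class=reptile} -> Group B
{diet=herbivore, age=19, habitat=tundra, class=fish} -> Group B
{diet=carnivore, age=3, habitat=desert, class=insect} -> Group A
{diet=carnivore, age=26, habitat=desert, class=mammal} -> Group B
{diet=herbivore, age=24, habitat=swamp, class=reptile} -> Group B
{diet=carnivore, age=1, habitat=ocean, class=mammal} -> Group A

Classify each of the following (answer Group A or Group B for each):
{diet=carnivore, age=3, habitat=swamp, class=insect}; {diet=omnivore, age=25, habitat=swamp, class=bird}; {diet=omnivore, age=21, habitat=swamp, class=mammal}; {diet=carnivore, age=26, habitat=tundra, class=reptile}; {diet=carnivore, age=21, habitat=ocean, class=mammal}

Group A, Group B, Group B, Group B, Group B

A rule that fits every label: age ≤ 3 — true of each 'Group A' example, false of each 'Group B' one.
{diet=carnivore, age=3, habitat=swamp, class=insect}: age = 3, qualifies → Group A. {diet=omnivore, age=25, habitat=swamp, class=bird}: age = 25, doesn't qualify → Group B. {diet=omnivore, age=21, habitat=swamp, class=mammal}: age = 21, doesn't qualify → Group B. {diet=carnivore, age=26, habitat=tundra, class=reptile}: age = 26, doesn't qualify → Group B. {diet=carnivore, age=21, habitat=ocean, class=mammal}: age = 21, doesn't qualify → Group B.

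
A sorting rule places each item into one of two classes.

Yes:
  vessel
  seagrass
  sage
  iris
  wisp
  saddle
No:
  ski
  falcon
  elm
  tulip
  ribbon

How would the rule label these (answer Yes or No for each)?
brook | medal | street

No, No, Yes

The distinguishing property — even length AND contains 's' — holds for all the 'Yes' cases and none of the 'No' cases.
brook: length 5, no 's', fails the rule → No.
medal: length 5, no 's', fails the rule → No.
street: length 6, has 's', has this property → Yes.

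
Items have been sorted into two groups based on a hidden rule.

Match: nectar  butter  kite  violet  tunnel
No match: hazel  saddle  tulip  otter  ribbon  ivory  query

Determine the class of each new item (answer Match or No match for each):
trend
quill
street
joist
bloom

No match, No match, Match, No match, No match

'Match' ⟺ even length AND contains 't'.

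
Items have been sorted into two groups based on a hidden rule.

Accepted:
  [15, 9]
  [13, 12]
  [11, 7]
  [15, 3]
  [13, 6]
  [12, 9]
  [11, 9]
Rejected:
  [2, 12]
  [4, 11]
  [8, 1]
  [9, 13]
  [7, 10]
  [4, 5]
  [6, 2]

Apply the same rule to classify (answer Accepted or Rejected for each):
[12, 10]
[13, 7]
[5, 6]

Accepted, Accepted, Rejected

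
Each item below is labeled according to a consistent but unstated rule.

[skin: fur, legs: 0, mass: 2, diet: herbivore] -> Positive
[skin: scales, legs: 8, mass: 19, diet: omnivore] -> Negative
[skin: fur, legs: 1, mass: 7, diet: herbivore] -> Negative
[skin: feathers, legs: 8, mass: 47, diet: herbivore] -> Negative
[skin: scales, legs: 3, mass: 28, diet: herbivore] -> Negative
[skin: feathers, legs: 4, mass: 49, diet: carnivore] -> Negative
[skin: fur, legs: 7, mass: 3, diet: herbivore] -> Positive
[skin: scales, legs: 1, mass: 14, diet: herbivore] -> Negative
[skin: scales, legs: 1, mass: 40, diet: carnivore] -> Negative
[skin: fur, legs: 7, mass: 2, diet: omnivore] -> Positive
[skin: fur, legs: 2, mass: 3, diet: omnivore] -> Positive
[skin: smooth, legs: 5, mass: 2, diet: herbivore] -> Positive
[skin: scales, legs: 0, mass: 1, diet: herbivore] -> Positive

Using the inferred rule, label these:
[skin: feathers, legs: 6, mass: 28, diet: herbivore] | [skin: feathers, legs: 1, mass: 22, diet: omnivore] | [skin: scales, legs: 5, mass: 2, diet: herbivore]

Negative, Negative, Positive

Every 'Positive' example satisfies: mass ≤ 3. None of the 'Negative' examples do.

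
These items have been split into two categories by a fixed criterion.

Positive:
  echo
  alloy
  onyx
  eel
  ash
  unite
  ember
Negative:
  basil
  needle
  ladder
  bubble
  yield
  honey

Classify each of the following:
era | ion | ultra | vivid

Looking at the examples, the only property every 'Positive' case has and every 'Negative' case lacks is: starts with a vowel.
Positive: era, since starts with 'e'. Positive: ion, since starts with 'i'. Positive: ultra, since starts with 'u'. Negative: vivid, since starts with 'v'.

Positive, Positive, Positive, Negative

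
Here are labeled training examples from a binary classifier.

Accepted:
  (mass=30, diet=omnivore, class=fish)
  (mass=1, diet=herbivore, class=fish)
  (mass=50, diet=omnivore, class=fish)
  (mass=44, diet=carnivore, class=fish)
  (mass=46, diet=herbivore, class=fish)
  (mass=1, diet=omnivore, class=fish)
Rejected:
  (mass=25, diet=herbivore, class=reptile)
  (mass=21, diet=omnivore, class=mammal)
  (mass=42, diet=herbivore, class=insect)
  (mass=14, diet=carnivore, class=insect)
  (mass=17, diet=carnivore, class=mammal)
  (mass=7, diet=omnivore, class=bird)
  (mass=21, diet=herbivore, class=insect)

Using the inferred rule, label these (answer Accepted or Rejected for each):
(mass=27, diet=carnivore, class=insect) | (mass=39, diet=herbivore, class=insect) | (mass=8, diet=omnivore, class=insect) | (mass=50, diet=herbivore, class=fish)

The common property of the 'Accepted' items is: class is fish. No 'Rejected' item has it.
(mass=27, diet=carnivore, class=insect) — class is insect, hence Rejected.
(mass=39, diet=herbivore, class=insect) — class is insect, hence Rejected.
(mass=8, diet=omnivore, class=insect) — class is insect, hence Rejected.
(mass=50, diet=herbivore, class=fish) — class is fish, hence Accepted.

Rejected, Rejected, Rejected, Accepted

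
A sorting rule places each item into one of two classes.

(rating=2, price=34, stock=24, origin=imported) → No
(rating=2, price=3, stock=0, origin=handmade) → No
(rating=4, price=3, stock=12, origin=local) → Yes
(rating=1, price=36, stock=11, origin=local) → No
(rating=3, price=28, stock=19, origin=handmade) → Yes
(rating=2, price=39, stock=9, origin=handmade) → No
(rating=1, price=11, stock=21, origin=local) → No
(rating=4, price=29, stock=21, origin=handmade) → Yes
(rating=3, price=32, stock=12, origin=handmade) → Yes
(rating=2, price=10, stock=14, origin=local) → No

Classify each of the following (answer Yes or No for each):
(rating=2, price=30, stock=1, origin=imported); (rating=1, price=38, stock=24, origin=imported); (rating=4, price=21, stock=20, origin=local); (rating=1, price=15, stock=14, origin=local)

Every 'Yes' example satisfies: rating ≥ 3. None of the 'No' examples do.
(rating=2, price=30, stock=1, origin=imported): rating = 2 — does not fit, so No. (rating=1, price=38, stock=24, origin=imported): rating = 1 — does not fit, so No. (rating=4, price=21, stock=20, origin=local): rating = 4 — passes, so Yes. (rating=1, price=15, stock=14, origin=local): rating = 1 — does not fit, so No.

No, No, Yes, No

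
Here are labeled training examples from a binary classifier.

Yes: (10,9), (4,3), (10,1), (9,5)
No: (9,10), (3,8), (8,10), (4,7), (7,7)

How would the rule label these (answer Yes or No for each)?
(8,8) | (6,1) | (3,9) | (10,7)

No, Yes, No, Yes

The common property of the 'Yes' items is: first > second. No 'No' item has it.
No: (8,8), since 8 = 8. Yes: (6,1), since 6 > 1. No: (3,9), since 3 < 9. Yes: (10,7), since 10 > 7.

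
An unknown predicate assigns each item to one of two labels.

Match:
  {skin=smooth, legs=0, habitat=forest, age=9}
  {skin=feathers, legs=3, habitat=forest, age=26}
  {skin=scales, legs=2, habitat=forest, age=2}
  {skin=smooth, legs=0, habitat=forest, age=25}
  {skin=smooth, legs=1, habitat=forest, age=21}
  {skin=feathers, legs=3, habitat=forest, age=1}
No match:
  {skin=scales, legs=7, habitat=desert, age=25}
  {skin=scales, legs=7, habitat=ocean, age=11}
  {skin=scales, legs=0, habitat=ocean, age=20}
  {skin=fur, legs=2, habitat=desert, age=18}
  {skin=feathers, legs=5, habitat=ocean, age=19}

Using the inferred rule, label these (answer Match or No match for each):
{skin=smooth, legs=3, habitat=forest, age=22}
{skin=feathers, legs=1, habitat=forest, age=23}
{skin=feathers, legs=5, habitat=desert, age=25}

Match, Match, No match

Checking candidate rules against both groups, what survives is: habitat is forest.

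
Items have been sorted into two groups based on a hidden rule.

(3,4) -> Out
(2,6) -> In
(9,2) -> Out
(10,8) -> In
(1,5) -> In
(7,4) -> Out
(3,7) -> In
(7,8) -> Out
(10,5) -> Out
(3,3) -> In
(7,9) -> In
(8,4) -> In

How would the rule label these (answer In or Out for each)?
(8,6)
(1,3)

The simplest hypothesis consistent with all the labels is: sum is even.
(8,6): 8+6 = 14, passes → In. (1,3): 1+3 = 4, passes → In.

In, In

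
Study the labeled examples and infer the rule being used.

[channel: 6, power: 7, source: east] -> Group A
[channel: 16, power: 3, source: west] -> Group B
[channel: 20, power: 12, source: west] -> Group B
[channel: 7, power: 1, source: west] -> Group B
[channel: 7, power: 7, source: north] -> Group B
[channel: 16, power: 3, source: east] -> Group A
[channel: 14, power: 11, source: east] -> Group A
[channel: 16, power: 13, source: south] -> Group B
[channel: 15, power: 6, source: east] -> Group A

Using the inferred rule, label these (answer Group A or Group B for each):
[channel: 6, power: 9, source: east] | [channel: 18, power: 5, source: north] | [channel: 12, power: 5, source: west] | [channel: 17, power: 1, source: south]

Group A, Group B, Group B, Group B

All 'Group A' examples share one property — source is east — and every 'Group B' example lacks it.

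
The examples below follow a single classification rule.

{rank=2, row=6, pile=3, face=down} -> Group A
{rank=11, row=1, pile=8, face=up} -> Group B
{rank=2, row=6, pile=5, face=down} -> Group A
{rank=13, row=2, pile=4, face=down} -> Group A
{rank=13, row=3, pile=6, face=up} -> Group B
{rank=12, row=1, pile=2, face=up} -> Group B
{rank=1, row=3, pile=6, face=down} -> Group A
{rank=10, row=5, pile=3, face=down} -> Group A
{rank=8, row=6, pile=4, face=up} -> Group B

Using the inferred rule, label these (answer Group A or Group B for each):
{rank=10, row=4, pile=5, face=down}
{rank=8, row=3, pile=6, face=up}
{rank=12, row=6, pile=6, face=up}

Group A, Group B, Group B

All 'Group A' examples share one property — face is down — and every 'Group B' example lacks it.
{rank=10, row=4, pile=5, face=down}: face is down, qualifies → Group A. {rank=8, row=3, pile=6, face=up}: face is up, does not satisfy this → Group B. {rank=12, row=6, pile=6, face=up}: face is up, does not satisfy this → Group B.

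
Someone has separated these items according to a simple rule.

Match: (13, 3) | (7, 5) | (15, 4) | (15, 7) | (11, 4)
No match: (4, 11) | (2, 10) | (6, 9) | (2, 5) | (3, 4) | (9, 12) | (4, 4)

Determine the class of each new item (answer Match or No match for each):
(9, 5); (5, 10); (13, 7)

The rule appears to be: first > second.
(9, 5): 9 > 5 — passes, so Match. (5, 10): 5 < 10 — doesn't match, so No match. (13, 7): 13 > 7 — passes, so Match.

Match, No match, Match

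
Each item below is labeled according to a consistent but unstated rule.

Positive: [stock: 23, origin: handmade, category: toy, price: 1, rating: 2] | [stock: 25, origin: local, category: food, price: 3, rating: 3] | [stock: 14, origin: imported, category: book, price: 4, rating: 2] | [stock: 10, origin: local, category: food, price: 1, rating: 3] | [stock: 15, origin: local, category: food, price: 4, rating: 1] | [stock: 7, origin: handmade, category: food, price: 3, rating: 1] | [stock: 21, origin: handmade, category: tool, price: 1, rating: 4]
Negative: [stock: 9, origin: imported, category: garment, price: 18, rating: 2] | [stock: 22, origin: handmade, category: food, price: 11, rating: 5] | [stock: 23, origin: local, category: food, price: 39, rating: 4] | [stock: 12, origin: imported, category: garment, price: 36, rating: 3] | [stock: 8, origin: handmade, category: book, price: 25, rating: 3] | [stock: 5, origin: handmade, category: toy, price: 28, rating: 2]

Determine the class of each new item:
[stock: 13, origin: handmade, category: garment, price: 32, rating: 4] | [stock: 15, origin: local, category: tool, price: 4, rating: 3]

Negative, Positive

A rule that fits every label: price ≤ 4 — true of each 'Positive' example, false of each 'Negative' one.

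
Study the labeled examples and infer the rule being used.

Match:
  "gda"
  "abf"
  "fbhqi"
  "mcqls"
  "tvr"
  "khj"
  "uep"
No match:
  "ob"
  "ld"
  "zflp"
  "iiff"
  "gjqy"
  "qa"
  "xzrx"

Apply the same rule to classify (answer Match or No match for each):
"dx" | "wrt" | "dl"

No match, Match, No match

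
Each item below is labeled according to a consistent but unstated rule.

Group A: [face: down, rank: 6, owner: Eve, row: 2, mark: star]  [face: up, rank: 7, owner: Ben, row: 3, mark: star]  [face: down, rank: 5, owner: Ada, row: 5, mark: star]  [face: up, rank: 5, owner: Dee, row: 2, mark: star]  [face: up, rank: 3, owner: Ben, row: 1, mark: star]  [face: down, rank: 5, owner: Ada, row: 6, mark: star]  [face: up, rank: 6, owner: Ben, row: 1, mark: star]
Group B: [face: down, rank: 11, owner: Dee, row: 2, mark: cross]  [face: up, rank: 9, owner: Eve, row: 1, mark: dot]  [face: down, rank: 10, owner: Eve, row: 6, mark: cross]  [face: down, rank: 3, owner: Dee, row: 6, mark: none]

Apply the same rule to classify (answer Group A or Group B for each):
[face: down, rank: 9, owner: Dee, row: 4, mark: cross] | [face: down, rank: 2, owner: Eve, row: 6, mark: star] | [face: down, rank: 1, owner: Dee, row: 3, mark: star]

Every 'Group A' example satisfies: mark is star. None of the 'Group B' examples do.
[face: down, rank: 9, owner: Dee, row: 4, mark: cross] — mark is cross, hence Group B. [face: down, rank: 2, owner: Eve, row: 6, mark: star] — mark is star, hence Group A. [face: down, rank: 1, owner: Dee, row: 3, mark: star] — mark is star, hence Group A.

Group B, Group A, Group A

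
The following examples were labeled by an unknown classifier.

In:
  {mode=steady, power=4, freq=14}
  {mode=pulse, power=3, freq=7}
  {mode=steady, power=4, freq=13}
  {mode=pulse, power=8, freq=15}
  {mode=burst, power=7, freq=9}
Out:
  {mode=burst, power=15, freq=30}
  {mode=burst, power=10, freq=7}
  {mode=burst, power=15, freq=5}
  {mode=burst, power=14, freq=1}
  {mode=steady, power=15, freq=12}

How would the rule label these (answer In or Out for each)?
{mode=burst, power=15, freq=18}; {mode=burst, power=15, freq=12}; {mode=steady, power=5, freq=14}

The common property of the 'In' items is: power ≤ 8. No 'Out' item has it.
{mode=burst, power=15, freq=18} → power = 15 → Out. {mode=burst, power=15, freq=12} → power = 15 → Out. {mode=steady, power=5, freq=14} → power = 5 → In.

Out, Out, In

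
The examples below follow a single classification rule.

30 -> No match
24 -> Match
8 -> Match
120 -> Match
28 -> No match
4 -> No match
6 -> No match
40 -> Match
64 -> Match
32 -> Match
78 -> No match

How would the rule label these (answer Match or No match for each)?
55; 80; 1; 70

No match, Match, No match, No match

The rule appears to be: multiple of 8.
55: 55 = 8·6 + 7, doesn't match → No match. 80: 80 = 8·10, satisfies this → Match. 1: 1 = 8·0 + 1, doesn't match → No match. 70: 70 = 8·8 + 6, doesn't match → No match.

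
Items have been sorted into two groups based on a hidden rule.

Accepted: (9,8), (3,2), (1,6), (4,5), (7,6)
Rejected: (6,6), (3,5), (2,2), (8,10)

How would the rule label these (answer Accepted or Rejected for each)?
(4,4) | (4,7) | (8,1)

Rejected, Accepted, Accepted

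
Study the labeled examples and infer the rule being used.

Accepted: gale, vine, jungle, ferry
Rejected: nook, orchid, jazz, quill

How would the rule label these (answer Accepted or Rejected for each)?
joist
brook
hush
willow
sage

Rejected, Rejected, Rejected, Rejected, Accepted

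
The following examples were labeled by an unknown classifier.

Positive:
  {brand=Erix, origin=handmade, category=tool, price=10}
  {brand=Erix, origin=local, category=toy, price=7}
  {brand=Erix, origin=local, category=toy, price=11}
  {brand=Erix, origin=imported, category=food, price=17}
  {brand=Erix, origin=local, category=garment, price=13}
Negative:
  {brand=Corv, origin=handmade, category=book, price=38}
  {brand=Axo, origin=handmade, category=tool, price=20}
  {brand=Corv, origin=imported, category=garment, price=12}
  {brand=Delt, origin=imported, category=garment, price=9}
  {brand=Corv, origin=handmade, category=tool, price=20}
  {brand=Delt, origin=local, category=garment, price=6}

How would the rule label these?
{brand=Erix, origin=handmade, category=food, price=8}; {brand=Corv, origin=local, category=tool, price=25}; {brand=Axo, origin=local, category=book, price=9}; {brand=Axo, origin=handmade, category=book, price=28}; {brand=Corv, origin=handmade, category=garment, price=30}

Positive, Negative, Negative, Negative, Negative

The classifier is using: brand is Erix.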